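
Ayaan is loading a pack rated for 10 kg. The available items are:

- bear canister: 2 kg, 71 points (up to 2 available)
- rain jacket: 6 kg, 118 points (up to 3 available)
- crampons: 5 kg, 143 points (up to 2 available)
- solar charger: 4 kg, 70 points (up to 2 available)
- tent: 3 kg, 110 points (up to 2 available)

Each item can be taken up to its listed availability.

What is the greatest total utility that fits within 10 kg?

362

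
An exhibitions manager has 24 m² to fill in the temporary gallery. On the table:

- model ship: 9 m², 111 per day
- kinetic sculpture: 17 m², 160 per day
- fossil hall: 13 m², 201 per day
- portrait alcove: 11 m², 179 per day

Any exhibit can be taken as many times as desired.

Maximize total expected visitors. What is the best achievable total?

380

Density check — portrait alcove 16.27, fossil hall 15.46, model ship 12.33, kinetic sculpture 9.41 are the best per m².
The ratio heuristic lands on 2×portrait alcove (358) but leaves 2 m² idle.
Replace portrait alcove with fossil hall: the trade gains 22 net, giving 380 at 24 m².
No other feasible combination exceeds 380.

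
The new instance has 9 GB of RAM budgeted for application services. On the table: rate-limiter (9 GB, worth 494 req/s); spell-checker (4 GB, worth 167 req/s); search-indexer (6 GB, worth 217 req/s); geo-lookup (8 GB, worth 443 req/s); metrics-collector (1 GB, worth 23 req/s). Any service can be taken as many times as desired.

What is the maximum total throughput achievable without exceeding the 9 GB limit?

494

A density-first pass picks geo-lookup + metrics-collector — 466 at 9 GB.
Replace geo-lookup and metrics-collector with rate-limiter: the trade gains 28 net, giving 494 at 9 GB.
Every other selection either busts 9 GB or fails to beat 494.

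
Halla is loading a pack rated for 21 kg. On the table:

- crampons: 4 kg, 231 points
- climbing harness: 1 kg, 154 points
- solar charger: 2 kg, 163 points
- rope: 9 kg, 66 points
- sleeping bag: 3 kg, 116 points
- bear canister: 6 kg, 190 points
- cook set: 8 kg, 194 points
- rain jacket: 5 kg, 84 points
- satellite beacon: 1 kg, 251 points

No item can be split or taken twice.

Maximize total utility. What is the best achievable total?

1109

A density-first pass picks crampons + climbing harness + solar charger + sleeping bag + bear canister + satellite beacon — 1105 at 17 kg.
Dropping bear canister frees 6 kg; slotting in cook set (8 kg) lifts the total to 1109 at 19 kg.
Nothing else within 21 kg beats 1109.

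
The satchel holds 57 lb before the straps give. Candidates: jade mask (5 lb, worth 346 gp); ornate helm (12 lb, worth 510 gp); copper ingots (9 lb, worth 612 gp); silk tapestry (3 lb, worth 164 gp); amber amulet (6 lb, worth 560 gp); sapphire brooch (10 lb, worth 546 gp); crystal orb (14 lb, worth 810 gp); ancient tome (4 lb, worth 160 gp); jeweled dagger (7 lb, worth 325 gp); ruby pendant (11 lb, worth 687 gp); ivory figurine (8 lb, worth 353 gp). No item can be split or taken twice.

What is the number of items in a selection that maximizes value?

6

The maximum value within 57 lb is 3561.
jade mask + copper ingots + amber amulet + sapphire brooch + crystal orb + ruby pendant hits 3561 at 55 lb.
Every optimal selection uses 6 items.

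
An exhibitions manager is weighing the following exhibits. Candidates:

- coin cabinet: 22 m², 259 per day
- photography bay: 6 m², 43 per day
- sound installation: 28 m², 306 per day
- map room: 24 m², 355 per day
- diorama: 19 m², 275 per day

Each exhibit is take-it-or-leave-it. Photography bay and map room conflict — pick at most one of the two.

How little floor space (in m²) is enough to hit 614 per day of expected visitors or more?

Need the lightest bundle worth ≥ 614.
map room + diorama: 630 expected visitors at 43 m².
Below 43 m² the best achievable stays under 614.

43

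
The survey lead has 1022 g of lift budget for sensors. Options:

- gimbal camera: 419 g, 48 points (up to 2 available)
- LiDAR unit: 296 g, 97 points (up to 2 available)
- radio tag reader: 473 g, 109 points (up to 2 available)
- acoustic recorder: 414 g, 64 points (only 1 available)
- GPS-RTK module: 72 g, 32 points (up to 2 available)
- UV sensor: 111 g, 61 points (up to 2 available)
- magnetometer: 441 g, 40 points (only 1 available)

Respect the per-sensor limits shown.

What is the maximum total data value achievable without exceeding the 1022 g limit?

380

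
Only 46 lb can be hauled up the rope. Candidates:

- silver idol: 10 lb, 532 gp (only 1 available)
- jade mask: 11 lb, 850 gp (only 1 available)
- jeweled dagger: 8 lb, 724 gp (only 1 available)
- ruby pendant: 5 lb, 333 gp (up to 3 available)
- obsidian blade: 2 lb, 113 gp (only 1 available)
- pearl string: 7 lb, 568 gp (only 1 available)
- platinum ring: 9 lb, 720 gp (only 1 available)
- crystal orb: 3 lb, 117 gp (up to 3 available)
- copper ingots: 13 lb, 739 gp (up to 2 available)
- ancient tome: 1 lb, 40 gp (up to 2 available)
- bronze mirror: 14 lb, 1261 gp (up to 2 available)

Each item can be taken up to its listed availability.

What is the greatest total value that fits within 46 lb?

4006

Taking the top-ratio items first gives jeweled dagger + obsidian blade + pearl string + ancient tome + 2×bronze mirror for 3967 (46 lb).
Replace obsidian blade and pearl string with platinum ring: the trade gains 39 net, giving 4006 at 46 lb.
No other feasible combination exceeds 4006.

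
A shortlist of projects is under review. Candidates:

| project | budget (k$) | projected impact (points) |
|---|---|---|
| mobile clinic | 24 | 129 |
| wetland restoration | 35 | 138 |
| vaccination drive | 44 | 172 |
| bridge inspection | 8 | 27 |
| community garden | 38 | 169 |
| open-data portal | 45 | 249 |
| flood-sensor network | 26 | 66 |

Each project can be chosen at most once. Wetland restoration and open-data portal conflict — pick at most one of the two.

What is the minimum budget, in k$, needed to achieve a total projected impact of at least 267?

53

Look for the lowest-budget combination reaching 267.
bridge inspection + open-data portal reaches 276 using 53 k$.
Below 53 k$ the best achievable stays under 267.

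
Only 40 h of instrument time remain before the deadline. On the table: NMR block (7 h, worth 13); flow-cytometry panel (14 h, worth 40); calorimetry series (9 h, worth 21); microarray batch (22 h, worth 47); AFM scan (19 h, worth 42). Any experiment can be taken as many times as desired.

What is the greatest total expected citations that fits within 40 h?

Density check — flow-cytometry panel 2.86, calorimetry series 2.33, AFM scan 2.21 are the best per h.
Taking 2×flow-cytometry panel + calorimetry series: 37 h used, 101 in expected citations.

101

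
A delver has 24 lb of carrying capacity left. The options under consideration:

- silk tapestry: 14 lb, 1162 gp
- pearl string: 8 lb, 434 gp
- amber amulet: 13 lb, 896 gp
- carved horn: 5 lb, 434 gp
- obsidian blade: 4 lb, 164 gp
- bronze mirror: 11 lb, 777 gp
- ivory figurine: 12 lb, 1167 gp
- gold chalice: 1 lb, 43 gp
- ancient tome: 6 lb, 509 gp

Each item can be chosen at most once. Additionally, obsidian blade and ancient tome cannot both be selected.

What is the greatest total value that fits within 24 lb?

2153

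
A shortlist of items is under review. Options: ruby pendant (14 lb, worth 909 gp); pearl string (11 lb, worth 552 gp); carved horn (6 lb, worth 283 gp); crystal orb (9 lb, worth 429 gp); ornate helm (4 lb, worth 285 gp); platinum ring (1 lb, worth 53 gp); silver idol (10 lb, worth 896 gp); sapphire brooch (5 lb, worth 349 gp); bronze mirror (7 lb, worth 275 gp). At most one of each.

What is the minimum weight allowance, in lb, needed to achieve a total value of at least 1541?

Look for the lowest-weight combination reaching 1541.
ornate helm + platinum ring + silver idol + sapphire brooch reaches 1583 using 20 lb.
Below 20 lb the best achievable stays under 1541.

20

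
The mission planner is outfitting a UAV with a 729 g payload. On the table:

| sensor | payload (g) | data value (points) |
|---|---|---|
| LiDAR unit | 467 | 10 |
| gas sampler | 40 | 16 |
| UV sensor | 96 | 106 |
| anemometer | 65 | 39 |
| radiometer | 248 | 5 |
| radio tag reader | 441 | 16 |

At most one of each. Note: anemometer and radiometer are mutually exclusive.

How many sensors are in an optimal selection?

4

Best achievable data value is 177.
For example gas sampler + UV sensor + anemometer + radio tag reader achieves it, using 642 g.
Every optimal selection uses 4 sensors.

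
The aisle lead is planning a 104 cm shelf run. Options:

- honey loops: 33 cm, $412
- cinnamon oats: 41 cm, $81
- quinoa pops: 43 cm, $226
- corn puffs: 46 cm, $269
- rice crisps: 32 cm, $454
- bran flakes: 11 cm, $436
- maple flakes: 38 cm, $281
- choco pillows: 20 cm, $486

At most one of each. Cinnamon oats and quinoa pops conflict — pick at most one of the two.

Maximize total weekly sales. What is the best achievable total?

1788

The ratio ordering already packs tightly: honey loops + rice crisps + bran flakes + choco pillows, 96 cm, 1788.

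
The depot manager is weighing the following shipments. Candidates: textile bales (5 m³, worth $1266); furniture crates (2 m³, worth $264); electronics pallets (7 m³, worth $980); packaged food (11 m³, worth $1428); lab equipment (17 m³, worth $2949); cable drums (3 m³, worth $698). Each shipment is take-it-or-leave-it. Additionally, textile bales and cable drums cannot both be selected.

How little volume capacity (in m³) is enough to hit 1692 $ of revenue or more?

Minimise m³ subject to total revenue ≥ 1692.
Taking textile bales + electronics pallets gives 2246 (≥ 1692) for 12 m³.
Any bundle with less than 12 m³ falls short of 1692.

12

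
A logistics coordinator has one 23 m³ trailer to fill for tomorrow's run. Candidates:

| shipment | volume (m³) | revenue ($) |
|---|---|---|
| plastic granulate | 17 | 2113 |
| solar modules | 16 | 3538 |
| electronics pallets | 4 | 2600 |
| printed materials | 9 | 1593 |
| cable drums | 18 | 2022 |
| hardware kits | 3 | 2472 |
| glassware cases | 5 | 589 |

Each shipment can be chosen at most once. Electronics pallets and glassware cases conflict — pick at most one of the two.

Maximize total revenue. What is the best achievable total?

Ranking by ratio (revenue/m³): hardware kits 824.00, electronics pallets 650.00, solar modules 221.12, printed materials 177.00.
Solar modules + electronics pallets + hardware kits uses 23 of the 23 m³ and totals 8610.

8610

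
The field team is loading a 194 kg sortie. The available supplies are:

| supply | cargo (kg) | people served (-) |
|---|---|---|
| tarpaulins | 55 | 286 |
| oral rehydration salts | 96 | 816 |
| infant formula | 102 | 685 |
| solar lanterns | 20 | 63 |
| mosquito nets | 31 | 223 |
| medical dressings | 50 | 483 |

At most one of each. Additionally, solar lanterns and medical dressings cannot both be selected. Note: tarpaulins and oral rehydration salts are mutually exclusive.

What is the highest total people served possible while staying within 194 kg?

Density check — medical dressings 9.66, oral rehydration salts 8.50, mosquito nets 7.19, infant formula 6.72 are the best per kg.
Oral rehydration salts + mosquito nets + medical dressings uses 177 of the 194 kg and totals 1522.
Runner-up infant formula + mosquito nets + medical dressings tops out at 1391.

1522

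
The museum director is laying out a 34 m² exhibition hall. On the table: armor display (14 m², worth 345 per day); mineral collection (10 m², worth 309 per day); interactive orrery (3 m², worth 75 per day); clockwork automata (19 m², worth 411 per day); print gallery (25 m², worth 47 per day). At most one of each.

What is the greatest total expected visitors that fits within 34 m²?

The ratio heuristic lands on armor display + mineral collection + interactive orrery (729) but leaves 7 m² idle.
The 14 m² tied up in armor display is better spent on clockwork automata — total rises to 795 (32 m²).
Next best is armor display + clockwork automata at 756 (33 m²) — short by 39.

795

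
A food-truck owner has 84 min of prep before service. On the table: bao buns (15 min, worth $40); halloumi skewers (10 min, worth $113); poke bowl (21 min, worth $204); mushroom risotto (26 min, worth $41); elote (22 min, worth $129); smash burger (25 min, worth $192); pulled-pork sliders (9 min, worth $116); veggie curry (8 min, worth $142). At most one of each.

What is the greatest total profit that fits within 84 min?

767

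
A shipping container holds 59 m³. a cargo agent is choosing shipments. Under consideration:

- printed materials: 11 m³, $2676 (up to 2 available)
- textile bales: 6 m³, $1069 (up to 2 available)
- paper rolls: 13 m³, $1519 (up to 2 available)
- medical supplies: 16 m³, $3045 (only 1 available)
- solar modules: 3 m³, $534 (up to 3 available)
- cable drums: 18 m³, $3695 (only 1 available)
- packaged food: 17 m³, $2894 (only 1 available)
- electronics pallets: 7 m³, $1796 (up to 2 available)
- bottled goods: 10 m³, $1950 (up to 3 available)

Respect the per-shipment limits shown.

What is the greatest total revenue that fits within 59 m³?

13378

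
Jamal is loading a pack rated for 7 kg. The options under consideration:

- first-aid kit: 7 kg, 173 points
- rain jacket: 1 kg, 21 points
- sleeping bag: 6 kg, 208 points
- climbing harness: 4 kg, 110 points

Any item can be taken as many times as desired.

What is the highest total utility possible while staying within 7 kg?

229

Taking rain jacket + sleeping bag: 7 kg used, 229 in utility.
Nothing else within 7 kg beats 229.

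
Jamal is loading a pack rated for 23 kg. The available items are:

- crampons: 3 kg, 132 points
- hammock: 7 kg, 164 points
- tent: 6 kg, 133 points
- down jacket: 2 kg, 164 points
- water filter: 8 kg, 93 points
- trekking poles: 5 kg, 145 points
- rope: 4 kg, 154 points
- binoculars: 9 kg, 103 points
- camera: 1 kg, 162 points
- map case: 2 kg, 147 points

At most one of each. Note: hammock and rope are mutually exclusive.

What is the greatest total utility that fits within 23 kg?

Crampons + tent + down jacket + trekking poles + rope + camera + map case uses 23 of the 23 kg and totals 1037.
The closest alternative, hammock + tent + down jacket + trekking poles + camera + map case, reaches only 915.

1037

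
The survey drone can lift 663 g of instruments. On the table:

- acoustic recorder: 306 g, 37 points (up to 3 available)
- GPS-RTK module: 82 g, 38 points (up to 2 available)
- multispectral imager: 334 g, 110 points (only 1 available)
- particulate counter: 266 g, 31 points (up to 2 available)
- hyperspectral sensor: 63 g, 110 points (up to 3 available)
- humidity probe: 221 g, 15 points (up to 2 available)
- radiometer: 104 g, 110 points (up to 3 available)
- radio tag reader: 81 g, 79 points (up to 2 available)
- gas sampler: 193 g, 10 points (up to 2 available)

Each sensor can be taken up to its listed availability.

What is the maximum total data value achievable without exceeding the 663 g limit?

818

Ranking by ratio (data value/g): hyperspectral sensor 1.75, radiometer 1.06, radio tag reader 0.98, GPS-RTK module 0.46.
Taking 3×hyperspectral sensor + 3×radiometer + 2×radio tag reader: 663 g used, 818 in data value.
Nothing else within 663 g beats 818.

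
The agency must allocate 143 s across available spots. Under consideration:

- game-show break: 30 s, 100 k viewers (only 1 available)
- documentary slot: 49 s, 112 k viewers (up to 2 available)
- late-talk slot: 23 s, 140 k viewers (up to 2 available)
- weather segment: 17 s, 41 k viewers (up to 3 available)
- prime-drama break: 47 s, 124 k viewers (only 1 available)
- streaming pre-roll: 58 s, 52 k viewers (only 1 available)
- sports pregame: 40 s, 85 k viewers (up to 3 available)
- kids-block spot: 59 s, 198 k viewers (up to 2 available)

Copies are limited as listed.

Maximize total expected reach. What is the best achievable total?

578

The ratio ordering already packs tightly: game-show break + 2×late-talk slot + kids-block spot, 135 s, 578.
Every other selection either busts 143 s or exceeds an availability limit or fails to beat 578.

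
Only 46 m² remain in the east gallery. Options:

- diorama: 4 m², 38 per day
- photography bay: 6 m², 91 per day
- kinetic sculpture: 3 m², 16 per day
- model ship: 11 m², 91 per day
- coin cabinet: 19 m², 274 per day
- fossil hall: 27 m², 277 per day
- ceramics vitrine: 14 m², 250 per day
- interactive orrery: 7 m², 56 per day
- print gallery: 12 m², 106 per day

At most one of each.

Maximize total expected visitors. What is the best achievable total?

By expected visitors per m²: ceramics vitrine 17.86, photography bay 15.17, coin cabinet 14.42 lead.
A density-first pass picks diorama + photography bay + kinetic sculpture + coin cabinet + ceramics vitrine — 669 at 46 m².
The 7 m² tied up in diorama and kinetic sculpture is better spent on interactive orrery — total rises to 671 (46 m²).
The closest alternative, diorama + photography bay + kinetic sculpture + coin cabinet + ceramics vitrine, reaches only 669.

671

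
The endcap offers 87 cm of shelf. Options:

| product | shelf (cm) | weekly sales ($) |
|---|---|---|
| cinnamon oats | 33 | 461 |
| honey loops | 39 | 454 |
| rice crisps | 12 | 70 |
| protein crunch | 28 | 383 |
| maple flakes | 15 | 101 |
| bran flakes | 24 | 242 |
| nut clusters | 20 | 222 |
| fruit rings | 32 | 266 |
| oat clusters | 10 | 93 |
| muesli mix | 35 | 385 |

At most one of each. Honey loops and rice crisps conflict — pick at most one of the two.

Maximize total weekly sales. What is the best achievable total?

1086

A density-first pass picks cinnamon oats + protein crunch + nut clusters — 1066 at 81 cm.
Replace nut clusters with bran flakes: the trade gains 20 net, giving 1086 at 85 cm.
Runner-up cinnamon oats + protein crunch + nut clusters tops out at 1066.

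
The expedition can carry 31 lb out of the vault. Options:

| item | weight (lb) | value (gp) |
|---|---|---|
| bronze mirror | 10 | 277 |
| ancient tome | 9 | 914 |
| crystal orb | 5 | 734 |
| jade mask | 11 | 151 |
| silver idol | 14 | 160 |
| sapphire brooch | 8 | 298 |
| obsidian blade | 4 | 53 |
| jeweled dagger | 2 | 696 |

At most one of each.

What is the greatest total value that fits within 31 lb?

2695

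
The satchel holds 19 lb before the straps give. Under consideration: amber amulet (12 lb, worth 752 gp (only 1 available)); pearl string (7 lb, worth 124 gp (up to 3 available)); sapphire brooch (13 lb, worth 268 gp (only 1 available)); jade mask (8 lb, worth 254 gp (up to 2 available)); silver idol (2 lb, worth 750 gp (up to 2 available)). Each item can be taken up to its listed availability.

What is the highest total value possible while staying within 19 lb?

2252

Amber amulet + 2×silver idol uses 16 of the 19 lb and totals 2252.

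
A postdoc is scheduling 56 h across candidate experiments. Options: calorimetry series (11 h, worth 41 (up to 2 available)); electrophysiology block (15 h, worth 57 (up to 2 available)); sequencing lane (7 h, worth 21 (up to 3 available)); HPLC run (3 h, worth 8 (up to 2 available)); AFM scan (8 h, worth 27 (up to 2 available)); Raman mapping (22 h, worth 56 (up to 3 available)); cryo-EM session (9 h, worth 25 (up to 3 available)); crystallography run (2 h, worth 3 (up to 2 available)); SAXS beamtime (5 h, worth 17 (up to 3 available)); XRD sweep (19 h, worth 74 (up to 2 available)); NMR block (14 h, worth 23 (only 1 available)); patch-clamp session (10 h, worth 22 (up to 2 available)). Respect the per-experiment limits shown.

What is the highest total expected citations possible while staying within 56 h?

213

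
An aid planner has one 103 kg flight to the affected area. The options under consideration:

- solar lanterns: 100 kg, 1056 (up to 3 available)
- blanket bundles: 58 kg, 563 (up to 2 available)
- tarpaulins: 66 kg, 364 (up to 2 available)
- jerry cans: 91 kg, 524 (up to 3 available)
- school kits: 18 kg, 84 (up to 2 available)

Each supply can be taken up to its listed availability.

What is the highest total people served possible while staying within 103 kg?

Density check — solar lanterns 10.56, blanket bundles 9.71, jerry cans 5.76 are the best per kg.
Best packing: solar lanterns — 100 kg, 1056 total.

1056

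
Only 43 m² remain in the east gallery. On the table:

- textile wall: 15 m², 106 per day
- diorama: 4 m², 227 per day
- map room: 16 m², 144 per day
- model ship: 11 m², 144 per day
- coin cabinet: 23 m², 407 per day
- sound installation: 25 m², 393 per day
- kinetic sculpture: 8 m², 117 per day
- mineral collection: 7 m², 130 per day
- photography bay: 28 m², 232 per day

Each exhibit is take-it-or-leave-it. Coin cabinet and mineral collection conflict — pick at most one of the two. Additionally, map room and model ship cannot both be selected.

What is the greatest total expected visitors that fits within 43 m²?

778

Diorama + map room + coin cabinet uses 43 of the 43 m² and totals 778.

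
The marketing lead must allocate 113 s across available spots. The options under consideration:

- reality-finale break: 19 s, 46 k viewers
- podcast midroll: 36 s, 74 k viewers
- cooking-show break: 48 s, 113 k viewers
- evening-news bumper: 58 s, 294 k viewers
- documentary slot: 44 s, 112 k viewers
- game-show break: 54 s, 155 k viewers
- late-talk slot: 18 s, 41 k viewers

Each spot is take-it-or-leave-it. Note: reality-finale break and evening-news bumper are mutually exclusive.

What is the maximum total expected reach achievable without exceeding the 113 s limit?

449

Evening-news bumper + game-show break uses 112 of the 113 s and totals 449.
The closest alternative, podcast midroll + evening-news bumper + late-talk slot, reaches only 409.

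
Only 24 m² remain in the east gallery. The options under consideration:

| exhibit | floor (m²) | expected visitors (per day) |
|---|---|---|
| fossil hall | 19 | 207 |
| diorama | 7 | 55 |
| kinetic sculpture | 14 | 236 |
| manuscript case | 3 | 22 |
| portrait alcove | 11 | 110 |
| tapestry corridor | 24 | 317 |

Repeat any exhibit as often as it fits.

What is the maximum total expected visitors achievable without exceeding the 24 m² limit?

Greedy by ratio would take diorama + kinetic sculpture + manuscript case: 24 m² used, total 313.
Replace diorama and kinetic sculpture and manuscript case with tapestry corridor: the trade gains 4 net, giving 317 at 24 m².
No other feasible combination exceeds 317.

317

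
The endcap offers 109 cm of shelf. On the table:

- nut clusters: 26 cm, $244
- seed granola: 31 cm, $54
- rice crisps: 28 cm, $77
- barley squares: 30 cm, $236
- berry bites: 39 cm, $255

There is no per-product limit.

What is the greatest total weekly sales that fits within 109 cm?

Density check — nut clusters 9.38, barley squares 7.87, berry bites 6.54, rice crisps 2.75 are the best per cm.
Best packing: 4×nut clusters — 104 cm, 976 total.

976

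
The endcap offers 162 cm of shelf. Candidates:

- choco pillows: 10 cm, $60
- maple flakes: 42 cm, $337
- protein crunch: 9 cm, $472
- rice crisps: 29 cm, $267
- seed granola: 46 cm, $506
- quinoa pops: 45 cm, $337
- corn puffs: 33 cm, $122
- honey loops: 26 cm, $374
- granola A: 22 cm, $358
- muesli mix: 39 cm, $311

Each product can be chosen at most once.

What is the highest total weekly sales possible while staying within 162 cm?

2107

Density check — protein crunch 52.44, granola A 16.27, honey loops 14.38 are the best per cm.
Filling by ratio: choco pillows + protein crunch + rice crisps + seed granola + honey loops + granola A for 2037, with 20 cm left unused.
Dropping rice crisps frees 29 cm; slotting in maple flakes (42 cm) lifts the total to 2107 at 155 cm.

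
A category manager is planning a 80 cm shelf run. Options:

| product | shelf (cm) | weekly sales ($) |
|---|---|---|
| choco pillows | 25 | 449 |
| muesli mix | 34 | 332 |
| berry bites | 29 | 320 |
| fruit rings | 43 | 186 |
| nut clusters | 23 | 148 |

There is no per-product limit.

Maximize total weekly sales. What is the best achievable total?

1347

Taking 3×choco pillows: 75 cm used, 1347 in weekly sales.
That's the maximum — no swap from here does better than 1347.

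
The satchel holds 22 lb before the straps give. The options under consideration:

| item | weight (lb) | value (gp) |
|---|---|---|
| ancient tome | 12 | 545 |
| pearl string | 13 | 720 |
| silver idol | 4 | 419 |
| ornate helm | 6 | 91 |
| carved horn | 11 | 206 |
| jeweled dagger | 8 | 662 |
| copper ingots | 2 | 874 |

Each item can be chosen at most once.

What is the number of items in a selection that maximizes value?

3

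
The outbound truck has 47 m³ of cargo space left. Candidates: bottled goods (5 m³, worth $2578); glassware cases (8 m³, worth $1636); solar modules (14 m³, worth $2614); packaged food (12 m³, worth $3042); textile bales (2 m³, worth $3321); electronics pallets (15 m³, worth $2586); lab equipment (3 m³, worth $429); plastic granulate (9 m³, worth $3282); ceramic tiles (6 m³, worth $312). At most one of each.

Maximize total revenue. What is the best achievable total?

Filling by ratio: bottled goods + glassware cases + packaged food + textile bales + lab equipment + plastic granulate + ceramic tiles for 14600, with 2 m³ left unused.
The 14 m³ tied up in glassware cases and ceramic tiles is better spent on solar modules — total rises to 15266 (45 m³).
Runner-up bottled goods + packaged food + textile bales + electronics pallets + lab equipment + plastic granulate tops out at 15238.

15266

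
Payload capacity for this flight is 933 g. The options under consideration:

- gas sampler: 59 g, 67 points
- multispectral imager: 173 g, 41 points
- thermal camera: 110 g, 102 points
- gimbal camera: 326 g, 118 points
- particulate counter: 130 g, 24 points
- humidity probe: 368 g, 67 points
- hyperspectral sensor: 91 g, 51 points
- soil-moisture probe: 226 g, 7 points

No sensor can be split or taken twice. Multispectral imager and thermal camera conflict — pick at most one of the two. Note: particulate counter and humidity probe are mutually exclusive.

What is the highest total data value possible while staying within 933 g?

362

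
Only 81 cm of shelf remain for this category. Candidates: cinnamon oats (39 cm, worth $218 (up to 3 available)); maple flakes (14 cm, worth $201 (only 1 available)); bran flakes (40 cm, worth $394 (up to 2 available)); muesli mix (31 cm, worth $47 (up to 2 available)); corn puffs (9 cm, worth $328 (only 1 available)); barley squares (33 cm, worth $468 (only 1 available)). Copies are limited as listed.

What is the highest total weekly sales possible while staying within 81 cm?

By weekly sales per cm: corn puffs 36.44, maple flakes 14.36, barley squares 14.18 lead.
Filling by ratio: maple flakes + corn puffs + barley squares for 997, with 25 cm left unused.
The 14 cm tied up in maple flakes is better spent on cinnamon oats — total rises to 1014 (81 cm).
Nothing else within 81 cm beats 1014.

1014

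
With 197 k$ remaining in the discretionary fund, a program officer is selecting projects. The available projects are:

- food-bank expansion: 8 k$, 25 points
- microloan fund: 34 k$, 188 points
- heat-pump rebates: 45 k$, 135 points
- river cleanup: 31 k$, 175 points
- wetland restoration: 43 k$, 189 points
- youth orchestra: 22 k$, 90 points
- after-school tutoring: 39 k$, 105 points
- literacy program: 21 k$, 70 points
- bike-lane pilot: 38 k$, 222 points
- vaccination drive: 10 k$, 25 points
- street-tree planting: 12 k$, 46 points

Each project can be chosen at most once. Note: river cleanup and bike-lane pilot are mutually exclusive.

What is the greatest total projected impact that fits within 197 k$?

870

Best packing: microloan fund + heat-pump rebates + wetland restoration + youth orchestra + bike-lane pilot + street-tree planting — 194 k$, 870 total.
Next best is food-bank expansion + microloan fund + wetland restoration + youth orchestra + after-school tutoring + bike-lane pilot + street-tree planting at 865 (196 k$) — short by 5.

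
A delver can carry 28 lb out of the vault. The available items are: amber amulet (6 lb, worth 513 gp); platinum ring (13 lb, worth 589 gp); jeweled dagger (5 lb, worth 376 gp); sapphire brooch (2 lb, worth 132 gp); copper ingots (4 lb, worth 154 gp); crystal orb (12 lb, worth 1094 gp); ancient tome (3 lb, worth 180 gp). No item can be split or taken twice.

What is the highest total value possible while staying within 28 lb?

Best packing: amber amulet + jeweled dagger + sapphire brooch + crystal orb + ancient tome — 28 lb, 2295 total.
Runner-up amber amulet + jeweled dagger + crystal orb + ancient tome tops out at 2163.

2295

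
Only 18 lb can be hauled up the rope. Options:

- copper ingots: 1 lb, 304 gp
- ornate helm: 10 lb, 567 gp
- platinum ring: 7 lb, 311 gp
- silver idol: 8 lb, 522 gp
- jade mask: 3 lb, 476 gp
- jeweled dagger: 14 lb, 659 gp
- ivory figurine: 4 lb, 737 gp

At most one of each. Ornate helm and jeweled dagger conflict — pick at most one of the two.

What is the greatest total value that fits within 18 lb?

Ranking by ratio (value/lb): copper ingots 304.00, ivory figurine 184.25, jade mask 158.67, silver idol 65.25.
Greedy by ratio would take copper ingots + silver idol + jade mask + ivory figurine: 16 lb used, total 2039.
Dropping silver idol frees 8 lb; slotting in ornate helm (10 lb) lifts the total to 2084 at 18 lb.
Next best is copper ingots + silver idol + jade mask + ivory figurine at 2039 (16 lb) — short by 45.

2084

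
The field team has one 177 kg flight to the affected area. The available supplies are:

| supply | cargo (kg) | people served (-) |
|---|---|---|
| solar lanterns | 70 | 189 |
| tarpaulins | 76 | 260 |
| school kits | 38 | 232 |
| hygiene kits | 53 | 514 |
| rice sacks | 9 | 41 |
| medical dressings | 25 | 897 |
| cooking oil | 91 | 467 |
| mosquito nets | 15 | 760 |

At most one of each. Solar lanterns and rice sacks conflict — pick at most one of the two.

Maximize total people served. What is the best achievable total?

By people served per kg: mosquito nets 50.67, medical dressings 35.88, hygiene kits 9.70, school kits 6.11 lead.
The ratio ordering already packs tightly: school kits + hygiene kits + rice sacks + medical dressings + mosquito nets, 140 kg, 2444.

2444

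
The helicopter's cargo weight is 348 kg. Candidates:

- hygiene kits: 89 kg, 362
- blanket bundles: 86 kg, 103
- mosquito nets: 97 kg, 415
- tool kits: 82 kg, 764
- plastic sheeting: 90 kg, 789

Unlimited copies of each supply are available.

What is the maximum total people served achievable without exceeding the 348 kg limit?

3106

The ratio heuristic lands on 4×tool kits (3056) but leaves 20 kg idle.
Replace 2×tool kits with 2×plastic sheeting: the trade gains 50 net, giving 3106 at 344 kg.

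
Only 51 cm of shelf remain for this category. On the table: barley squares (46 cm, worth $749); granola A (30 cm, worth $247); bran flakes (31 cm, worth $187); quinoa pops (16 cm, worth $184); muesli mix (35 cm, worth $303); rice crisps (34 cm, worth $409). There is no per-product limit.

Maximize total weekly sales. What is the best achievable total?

749

Taking barley squares: 46 cm used, 749 in weekly sales.
Nothing else within 51 cm beats 749.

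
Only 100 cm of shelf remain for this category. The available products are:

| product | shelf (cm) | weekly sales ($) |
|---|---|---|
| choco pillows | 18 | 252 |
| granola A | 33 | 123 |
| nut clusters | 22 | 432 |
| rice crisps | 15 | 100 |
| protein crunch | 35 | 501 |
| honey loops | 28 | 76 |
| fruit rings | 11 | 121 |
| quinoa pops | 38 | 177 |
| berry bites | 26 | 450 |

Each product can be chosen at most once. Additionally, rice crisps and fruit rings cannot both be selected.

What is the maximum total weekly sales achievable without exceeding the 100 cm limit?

1504

Taking nut clusters + protein crunch + fruit rings + berry bites: 94 cm used, 1504 in weekly sales.
Next best is nut clusters + rice crisps + protein crunch + berry bites at 1483 (98 cm) — short by 21.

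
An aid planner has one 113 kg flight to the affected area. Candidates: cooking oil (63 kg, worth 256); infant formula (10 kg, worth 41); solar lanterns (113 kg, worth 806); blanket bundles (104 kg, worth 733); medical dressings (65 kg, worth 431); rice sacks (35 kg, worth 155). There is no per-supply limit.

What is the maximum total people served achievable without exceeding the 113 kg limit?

Ranking by ratio (people served/kg): solar lanterns 7.13, blanket bundles 7.05, medical dressings 6.63, rice sacks 4.43.
Taking solar lanterns: 113 kg used, 806 in people served.
No other feasible combination exceeds 806.

806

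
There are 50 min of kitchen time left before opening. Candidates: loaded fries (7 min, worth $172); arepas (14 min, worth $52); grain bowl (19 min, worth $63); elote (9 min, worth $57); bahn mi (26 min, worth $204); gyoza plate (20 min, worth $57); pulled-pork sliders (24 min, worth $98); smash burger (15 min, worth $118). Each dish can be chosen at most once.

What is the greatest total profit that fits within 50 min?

494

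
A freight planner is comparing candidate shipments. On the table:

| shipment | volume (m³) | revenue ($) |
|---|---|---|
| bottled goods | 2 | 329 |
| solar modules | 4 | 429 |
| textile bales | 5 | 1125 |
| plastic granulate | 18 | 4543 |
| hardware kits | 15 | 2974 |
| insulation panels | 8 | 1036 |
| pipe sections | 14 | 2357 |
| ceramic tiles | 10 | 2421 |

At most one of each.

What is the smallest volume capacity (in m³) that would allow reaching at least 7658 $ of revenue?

33

Look for the lowest-volume combination reaching 7658.
Taking textile bales + plastic granulate + ceramic tiles gives 8089 (≥ 7658) for 33 m³.
Any bundle with less than 33 m³ falls short of 7658.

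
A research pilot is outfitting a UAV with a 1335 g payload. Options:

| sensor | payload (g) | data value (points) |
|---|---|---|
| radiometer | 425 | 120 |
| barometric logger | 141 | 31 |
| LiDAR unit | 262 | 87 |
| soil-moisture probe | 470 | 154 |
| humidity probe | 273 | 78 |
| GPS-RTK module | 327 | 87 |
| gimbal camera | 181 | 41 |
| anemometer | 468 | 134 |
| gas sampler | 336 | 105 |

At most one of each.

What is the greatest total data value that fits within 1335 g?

406

Taking the top-ratio sensors first gives LiDAR unit + soil-moisture probe + gimbal camera + gas sampler for 387 (1249 g).
The 517 g tied up in gimbal camera and gas sampler is better spent on humidity probe + GPS-RTK module — total rises to 406 (1332 g).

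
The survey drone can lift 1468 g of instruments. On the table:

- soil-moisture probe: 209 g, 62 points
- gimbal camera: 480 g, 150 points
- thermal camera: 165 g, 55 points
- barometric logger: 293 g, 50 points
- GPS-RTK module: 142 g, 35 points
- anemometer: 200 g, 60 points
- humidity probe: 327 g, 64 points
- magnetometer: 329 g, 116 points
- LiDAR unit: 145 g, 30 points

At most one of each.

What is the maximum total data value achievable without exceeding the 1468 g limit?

446

Greedy by ratio would take soil-moisture probe + gimbal camera + thermal camera + anemometer + magnetometer: 1383 g used, total 443.
Dropping soil-moisture probe frees 209 g; slotting in GPS-RTK module + LiDAR unit (287 g) lifts the total to 446 at 1461 g.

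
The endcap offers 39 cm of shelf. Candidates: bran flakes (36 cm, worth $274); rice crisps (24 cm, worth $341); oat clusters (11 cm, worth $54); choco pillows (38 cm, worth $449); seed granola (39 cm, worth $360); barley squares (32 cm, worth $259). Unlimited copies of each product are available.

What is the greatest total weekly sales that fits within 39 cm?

449

Density check — rice crisps 14.21, choco pillows 11.82, seed granola 9.23, barley squares 8.09 are the best per cm.
Taking the top-ratio products first gives rice crisps + oat clusters for 395 (35 cm).
Replace rice crisps and oat clusters with choco pillows: the trade gains 54 net, giving 449 at 38 cm.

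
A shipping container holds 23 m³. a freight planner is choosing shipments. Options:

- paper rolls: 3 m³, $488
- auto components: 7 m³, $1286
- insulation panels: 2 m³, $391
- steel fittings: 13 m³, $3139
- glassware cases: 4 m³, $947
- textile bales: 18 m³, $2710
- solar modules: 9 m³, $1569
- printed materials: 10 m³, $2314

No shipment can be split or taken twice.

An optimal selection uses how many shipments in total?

Optimal total is 5453.
One optimal bundle: steel fittings + printed materials (23 m³).
Every optimal selection uses 2 shipments.

2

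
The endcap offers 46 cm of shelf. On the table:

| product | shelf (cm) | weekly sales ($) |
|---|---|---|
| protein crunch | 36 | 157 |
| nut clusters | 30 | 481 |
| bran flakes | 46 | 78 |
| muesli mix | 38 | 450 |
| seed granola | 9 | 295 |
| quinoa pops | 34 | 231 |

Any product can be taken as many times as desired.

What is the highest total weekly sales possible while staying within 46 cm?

1475

The ratio ordering already packs tightly: 5×seed granola, 45 cm, 1475.
No other feasible combination exceeds 1475.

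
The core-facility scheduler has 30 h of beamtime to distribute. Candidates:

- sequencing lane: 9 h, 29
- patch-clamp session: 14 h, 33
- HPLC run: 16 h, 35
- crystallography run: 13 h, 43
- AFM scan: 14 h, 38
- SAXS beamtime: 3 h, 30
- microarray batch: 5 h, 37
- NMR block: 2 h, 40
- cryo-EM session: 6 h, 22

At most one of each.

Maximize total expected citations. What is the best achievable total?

Best packing: crystallography run + SAXS beamtime + microarray batch + NMR block + cryo-EM session — 29 h, 172 total.
Runner-up AFM scan + SAXS beamtime + microarray batch + NMR block + cryo-EM session tops out at 167.

172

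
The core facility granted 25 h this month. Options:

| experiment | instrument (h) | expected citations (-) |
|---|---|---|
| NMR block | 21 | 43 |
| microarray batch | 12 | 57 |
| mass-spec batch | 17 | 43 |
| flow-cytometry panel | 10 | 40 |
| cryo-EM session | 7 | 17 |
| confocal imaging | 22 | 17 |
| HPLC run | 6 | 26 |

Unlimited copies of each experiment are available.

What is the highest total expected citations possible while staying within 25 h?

114

The ratio ordering already packs tightly: 2×microarray batch, 24 h, 114.
That's the maximum — no swap from here does better than 114.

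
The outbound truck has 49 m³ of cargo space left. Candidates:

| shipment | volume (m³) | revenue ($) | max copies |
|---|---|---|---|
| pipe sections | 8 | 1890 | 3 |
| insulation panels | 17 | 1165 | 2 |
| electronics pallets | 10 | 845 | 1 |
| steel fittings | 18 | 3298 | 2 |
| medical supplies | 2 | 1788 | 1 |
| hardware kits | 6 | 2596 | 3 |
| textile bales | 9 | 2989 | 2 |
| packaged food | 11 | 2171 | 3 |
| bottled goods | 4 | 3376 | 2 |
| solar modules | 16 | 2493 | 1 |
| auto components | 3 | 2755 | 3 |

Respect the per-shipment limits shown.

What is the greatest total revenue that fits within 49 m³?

27975

Ranking by ratio (revenue/m³): auto components 918.33, medical supplies 894.00, bottled goods 844.00, hardware kits 432.67.
A density-first pass picks medical supplies + 3×hardware kits + textile bales + 2×bottled goods + 3×auto components — 27582 at 46 m³.
Replace hardware kits with textile bales: the trade gains 393 net, giving 27975 at 49 m³.
That's the maximum — no swap from here does better than 27975.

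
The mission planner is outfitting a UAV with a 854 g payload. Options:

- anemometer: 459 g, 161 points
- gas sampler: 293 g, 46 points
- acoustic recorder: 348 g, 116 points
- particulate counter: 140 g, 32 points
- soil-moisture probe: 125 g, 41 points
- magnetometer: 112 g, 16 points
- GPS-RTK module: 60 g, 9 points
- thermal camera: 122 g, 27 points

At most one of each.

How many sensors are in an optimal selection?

2

The maximum data value within 854 g is 277.
For example anemometer + acoustic recorder achieves it, using 807 g.
All optima have 2 sensors.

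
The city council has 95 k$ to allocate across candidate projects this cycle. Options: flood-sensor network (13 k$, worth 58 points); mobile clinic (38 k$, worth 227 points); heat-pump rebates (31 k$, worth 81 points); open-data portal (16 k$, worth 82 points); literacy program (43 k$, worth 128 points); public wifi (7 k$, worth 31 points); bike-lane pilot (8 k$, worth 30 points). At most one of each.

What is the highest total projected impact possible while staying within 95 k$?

428

Taking flood-sensor network + mobile clinic + open-data portal + public wifi + bike-lane pilot: 82 k$ used, 428 in projected impact.
The closest alternative, mobile clinic + heat-pump rebates + open-data portal + public wifi, reaches only 421.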